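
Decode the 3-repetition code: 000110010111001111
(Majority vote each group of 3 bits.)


Groups: 000, 110, 010, 111, 001, 111
Majority votes: 010101

010101


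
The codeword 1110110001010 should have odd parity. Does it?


Number of 1s: 7

Yes, parity is correct (7 ones)


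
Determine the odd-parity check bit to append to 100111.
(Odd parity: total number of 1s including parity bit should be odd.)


Number of 1s in data: 4
Parity bit: 1

1


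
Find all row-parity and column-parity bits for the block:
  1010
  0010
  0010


Row parities: 011
Column parities: 1010

Row P: 011, Col P: 1010, Corner: 0


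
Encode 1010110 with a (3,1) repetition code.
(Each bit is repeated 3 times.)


Each bit -> 3 copies

111000111000111111000


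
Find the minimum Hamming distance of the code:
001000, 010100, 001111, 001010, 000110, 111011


Comparing all pairs, minimum distance: 1
Can detect 0 errors, correct 0 errors

1


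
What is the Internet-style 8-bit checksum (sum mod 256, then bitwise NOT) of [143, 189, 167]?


Sum = 499 mod 256 = 243
Complement = 12

12


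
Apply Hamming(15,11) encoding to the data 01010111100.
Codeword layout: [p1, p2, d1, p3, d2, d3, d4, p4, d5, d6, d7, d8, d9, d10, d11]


Parity bits: p1=0, p2=1, p3=0, p4=0

010010100111100


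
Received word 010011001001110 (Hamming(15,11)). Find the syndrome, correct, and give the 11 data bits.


Syndrome = 7: error at position 7

Data: 01111001110 (corrected bit 7)


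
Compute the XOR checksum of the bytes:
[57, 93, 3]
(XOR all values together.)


XOR chain: 57 ^ 93 ^ 3 = 103

103


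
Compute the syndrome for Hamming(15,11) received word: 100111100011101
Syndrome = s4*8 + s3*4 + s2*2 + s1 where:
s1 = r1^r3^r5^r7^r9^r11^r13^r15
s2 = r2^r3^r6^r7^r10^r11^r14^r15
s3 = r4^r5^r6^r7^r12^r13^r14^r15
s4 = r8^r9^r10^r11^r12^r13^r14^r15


s1=0, s2=0, s3=1, s4=0

Syndrome = 4 (error at position 4)


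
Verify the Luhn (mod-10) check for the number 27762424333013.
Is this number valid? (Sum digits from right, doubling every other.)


Luhn sum = 58
58 mod 10 = 8

Invalid (Luhn sum mod 10 = 8)


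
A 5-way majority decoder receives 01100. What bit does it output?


Ones: 2 out of 5
Threshold: 3

0 (2/5 voted 1)


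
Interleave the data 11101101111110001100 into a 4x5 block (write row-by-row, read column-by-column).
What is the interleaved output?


Matrix:
  11101
  10111
  11100
  01100
Read columns: 11101011111101001100

11101011111101001100


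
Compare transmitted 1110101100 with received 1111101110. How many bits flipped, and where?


XOR: 0001000010

2 error(s) at position(s): 3, 8


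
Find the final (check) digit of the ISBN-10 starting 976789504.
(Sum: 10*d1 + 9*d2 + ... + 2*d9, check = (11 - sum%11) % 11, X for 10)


Weighted sum: 371
371 mod 11 = 8

Check digit: 3


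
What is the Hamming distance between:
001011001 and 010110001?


XOR: 011101000
Count of 1s: 4

4


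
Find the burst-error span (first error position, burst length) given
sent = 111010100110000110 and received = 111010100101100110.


XOR: 000000000011100000

Burst at position 10, length 3


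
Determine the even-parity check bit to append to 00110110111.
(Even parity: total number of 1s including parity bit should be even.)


Number of 1s in data: 7
Parity bit: 1

1


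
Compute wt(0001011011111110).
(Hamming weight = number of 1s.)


Counting 1s in 0001011011111110

10


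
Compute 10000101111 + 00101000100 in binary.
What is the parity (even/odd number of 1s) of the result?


10000101111 = 1071
00101000100 = 324
Sum = 1395 = 10101110011
1s count = 7

odd parity (7 ones in 10101110011)


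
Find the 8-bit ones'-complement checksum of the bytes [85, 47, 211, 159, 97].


Sum = 599 mod 256 = 87
Complement = 168

168


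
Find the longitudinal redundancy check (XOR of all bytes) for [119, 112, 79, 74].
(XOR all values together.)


XOR chain: 119 ^ 112 ^ 79 ^ 74 = 2

2


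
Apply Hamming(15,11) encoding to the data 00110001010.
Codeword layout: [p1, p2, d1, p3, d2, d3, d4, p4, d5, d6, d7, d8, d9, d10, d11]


Parity bits: p1=1, p2=1, p3=0, p4=0

110001100001010


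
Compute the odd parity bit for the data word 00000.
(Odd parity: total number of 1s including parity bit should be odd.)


Number of 1s in data: 0
Parity bit: 1

1


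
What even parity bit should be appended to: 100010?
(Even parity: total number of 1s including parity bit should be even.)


Number of 1s in data: 2
Parity bit: 0

0


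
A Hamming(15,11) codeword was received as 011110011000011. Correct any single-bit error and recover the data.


Syndrome = 0: no error detected

Data: 11001000011 (no errors)


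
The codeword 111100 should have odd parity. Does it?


Number of 1s: 4

No, parity error (4 ones)


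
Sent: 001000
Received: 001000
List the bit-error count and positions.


XOR: 000000

0 errors (received matches sent)


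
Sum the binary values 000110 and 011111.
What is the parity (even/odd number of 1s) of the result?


000110 = 6
011111 = 31
Sum = 37 = 100101
1s count = 3

odd parity (3 ones in 100101)


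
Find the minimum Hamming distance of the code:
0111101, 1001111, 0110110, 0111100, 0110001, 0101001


Comparing all pairs, minimum distance: 1
Can detect 0 errors, correct 0 errors

1


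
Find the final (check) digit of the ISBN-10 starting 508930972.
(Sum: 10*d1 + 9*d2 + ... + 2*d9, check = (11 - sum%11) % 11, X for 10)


Weighted sum: 256
256 mod 11 = 3

Check digit: 8


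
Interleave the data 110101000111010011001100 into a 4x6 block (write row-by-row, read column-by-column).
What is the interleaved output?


Matrix:
  110101
  000111
  010011
  001100
Read columns: 100010100001110101101110

100010100001110101101110


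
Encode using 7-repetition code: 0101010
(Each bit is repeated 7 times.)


Each bit -> 7 copies

0000000111111100000001111111000000011111110000000


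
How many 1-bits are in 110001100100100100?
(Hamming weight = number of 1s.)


Counting 1s in 110001100100100100

7


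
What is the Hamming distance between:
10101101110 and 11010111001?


XOR: 01111010111
Count of 1s: 8

8


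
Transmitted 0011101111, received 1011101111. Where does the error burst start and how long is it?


XOR: 1000000000

Burst at position 0, length 1


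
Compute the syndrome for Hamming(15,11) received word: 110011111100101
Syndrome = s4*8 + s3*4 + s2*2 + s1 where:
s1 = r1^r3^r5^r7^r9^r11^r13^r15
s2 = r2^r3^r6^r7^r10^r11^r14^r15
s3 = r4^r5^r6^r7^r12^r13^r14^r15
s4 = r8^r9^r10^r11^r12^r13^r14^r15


s1=0, s2=1, s3=1, s4=1

Syndrome = 14 (error at position 14)


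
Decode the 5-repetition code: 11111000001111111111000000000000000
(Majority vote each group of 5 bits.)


Groups: 11111, 00000, 11111, 11111, 00000, 00000, 00000
Majority votes: 1011000

1011000


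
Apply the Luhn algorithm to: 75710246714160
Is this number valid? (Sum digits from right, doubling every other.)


Luhn sum = 50
50 mod 10 = 0

Valid (Luhn sum mod 10 = 0)


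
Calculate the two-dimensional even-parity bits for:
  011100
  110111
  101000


Row parities: 110
Column parities: 000011

Row P: 110, Col P: 000011, Corner: 0


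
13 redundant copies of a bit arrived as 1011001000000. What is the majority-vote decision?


Ones: 4 out of 13
Threshold: 7

0 (4/13 voted 1)


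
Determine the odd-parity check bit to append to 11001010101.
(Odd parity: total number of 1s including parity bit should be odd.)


Number of 1s in data: 6
Parity bit: 1

1


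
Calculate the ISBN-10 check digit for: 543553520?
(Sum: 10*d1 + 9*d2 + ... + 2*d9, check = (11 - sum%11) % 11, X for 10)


Weighted sum: 216
216 mod 11 = 7

Check digit: 4


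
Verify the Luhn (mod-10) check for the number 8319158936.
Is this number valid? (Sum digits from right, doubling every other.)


Luhn sum = 56
56 mod 10 = 6

Invalid (Luhn sum mod 10 = 6)


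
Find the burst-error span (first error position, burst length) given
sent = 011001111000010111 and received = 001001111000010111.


XOR: 010000000000000000

Burst at position 1, length 1


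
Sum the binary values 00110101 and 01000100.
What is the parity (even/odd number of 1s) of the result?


00110101 = 53
01000100 = 68
Sum = 121 = 1111001
1s count = 5

odd parity (5 ones in 1111001)


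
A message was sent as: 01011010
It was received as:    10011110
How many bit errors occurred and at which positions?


XOR: 11000100

3 error(s) at position(s): 0, 1, 5


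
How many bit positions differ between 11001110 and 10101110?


XOR: 01100000
Count of 1s: 2

2


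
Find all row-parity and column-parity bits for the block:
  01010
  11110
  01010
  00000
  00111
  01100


Row parities: 000010
Column parities: 10101

Row P: 000010, Col P: 10101, Corner: 1


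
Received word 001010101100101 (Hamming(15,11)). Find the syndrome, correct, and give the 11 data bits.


Syndrome = 0: no error detected

Data: 11011100101 (no errors)


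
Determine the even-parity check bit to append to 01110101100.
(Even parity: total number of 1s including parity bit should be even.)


Number of 1s in data: 6
Parity bit: 0

0


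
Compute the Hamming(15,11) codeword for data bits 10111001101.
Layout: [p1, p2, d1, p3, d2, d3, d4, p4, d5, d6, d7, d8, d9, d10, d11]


Parity bits: p1=1, p2=0, p3=1, p4=0

101101101001101


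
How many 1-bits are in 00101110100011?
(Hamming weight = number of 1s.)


Counting 1s in 00101110100011

7


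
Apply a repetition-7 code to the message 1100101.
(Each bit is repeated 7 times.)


Each bit -> 7 copies

1111111111111100000000000000111111100000001111111


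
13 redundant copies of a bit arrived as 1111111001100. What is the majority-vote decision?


Ones: 9 out of 13
Threshold: 7

1 (9/13 voted 1)


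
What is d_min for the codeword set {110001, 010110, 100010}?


Comparing all pairs, minimum distance: 3
Can detect 2 errors, correct 1 errors

3


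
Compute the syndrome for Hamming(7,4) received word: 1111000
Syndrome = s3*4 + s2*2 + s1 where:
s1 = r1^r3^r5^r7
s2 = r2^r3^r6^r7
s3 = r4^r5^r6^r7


s1=0, s2=0, s3=1

Syndrome = 4 (error at position 4)


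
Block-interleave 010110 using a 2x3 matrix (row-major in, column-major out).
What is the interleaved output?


Matrix:
  010
  110
Read columns: 011100

011100


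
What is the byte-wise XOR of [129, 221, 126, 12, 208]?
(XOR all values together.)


XOR chain: 129 ^ 221 ^ 126 ^ 12 ^ 208 = 254

254


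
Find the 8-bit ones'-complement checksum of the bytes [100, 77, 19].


Sum = 196 mod 256 = 196
Complement = 59

59


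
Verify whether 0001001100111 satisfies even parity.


Number of 1s: 6

Yes, parity is correct (6 ones)


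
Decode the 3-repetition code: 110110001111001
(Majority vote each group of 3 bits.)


Groups: 110, 110, 001, 111, 001
Majority votes: 11010

11010


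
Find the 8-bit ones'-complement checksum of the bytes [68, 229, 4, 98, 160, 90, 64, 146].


Sum = 859 mod 256 = 91
Complement = 164

164


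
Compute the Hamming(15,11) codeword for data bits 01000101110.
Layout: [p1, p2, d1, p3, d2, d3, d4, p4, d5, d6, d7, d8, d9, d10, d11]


Parity bits: p1=0, p2=0, p3=0, p4=0

000010000101110


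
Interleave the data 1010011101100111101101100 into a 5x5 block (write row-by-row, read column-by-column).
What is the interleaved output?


Matrix:
  10100
  11101
  10011
  11011
  01100
Read columns: 1111001011110010011001110

1111001011110010011001110


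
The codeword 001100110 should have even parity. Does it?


Number of 1s: 4

Yes, parity is correct (4 ones)


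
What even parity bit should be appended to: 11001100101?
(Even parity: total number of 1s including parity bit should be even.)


Number of 1s in data: 6
Parity bit: 0

0


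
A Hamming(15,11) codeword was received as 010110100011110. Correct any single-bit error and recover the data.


Syndrome = 0: no error detected

Data: 01010011110 (no errors)


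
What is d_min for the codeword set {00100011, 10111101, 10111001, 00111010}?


Comparing all pairs, minimum distance: 1
Can detect 0 errors, correct 0 errors

1


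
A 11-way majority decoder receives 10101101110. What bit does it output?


Ones: 7 out of 11
Threshold: 6

1 (7/11 voted 1)


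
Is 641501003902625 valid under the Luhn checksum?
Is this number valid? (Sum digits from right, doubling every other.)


Luhn sum = 49
49 mod 10 = 9

Invalid (Luhn sum mod 10 = 9)


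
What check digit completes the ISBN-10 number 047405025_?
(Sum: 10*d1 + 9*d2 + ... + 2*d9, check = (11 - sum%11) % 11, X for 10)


Weighted sum: 161
161 mod 11 = 7

Check digit: 4


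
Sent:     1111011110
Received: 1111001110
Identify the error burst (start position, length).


XOR: 0000010000

Burst at position 5, length 1


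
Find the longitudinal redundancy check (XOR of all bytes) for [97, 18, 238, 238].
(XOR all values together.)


XOR chain: 97 ^ 18 ^ 238 ^ 238 = 115

115


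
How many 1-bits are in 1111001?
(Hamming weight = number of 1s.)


Counting 1s in 1111001

5


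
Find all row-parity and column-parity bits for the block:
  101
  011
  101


Row parities: 000
Column parities: 011

Row P: 000, Col P: 011, Corner: 0


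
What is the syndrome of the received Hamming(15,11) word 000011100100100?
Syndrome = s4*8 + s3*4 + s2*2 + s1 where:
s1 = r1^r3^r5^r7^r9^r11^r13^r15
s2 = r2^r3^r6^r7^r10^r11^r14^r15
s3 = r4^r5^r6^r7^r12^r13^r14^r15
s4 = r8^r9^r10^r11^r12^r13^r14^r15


s1=1, s2=1, s3=0, s4=0

Syndrome = 3 (error at position 3)


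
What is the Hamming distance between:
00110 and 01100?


XOR: 01010
Count of 1s: 2

2


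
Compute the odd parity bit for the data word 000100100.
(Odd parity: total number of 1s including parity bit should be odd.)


Number of 1s in data: 2
Parity bit: 1

1


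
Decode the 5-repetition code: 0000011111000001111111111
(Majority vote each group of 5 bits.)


Groups: 00000, 11111, 00000, 11111, 11111
Majority votes: 01011

01011


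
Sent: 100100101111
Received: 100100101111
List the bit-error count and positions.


XOR: 000000000000

0 errors (received matches sent)


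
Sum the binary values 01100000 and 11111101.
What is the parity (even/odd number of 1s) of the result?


01100000 = 96
11111101 = 253
Sum = 349 = 101011101
1s count = 6

even parity (6 ones in 101011101)


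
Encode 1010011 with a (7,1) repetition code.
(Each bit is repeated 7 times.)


Each bit -> 7 copies

1111111000000011111110000000000000011111111111111


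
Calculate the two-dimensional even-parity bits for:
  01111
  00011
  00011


Row parities: 000
Column parities: 01111

Row P: 000, Col P: 01111, Corner: 0


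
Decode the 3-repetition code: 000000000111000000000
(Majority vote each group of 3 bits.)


Groups: 000, 000, 000, 111, 000, 000, 000
Majority votes: 0001000

0001000


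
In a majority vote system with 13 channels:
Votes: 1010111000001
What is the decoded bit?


Ones: 6 out of 13
Threshold: 7

0 (6/13 voted 1)


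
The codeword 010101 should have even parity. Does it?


Number of 1s: 3

No, parity error (3 ones)


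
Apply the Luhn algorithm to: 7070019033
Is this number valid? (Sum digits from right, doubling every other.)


Luhn sum = 29
29 mod 10 = 9

Invalid (Luhn sum mod 10 = 9)


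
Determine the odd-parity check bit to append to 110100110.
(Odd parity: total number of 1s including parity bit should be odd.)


Number of 1s in data: 5
Parity bit: 0

0


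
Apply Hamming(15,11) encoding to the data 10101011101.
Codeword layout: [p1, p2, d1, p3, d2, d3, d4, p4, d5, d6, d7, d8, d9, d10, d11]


Parity bits: p1=1, p2=0, p3=0, p4=1

101001011011101


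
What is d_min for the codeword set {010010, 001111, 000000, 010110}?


Comparing all pairs, minimum distance: 1
Can detect 0 errors, correct 0 errors

1


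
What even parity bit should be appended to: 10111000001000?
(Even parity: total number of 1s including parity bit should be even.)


Number of 1s in data: 5
Parity bit: 1

1


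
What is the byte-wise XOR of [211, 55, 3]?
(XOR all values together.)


XOR chain: 211 ^ 55 ^ 3 = 231

231


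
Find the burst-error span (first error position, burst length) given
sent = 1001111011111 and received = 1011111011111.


XOR: 0010000000000

Burst at position 2, length 1


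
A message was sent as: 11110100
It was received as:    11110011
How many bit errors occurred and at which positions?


XOR: 00000111

3 error(s) at position(s): 5, 6, 7


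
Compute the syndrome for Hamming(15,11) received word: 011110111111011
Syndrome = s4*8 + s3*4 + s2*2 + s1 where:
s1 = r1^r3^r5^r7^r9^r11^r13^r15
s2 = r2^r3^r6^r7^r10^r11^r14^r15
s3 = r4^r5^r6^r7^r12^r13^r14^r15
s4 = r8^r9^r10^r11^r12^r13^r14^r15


s1=0, s2=1, s3=0, s4=1

Syndrome = 10 (error at position 10)


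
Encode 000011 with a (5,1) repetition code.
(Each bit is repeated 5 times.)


Each bit -> 5 copies

000000000000000000001111111111


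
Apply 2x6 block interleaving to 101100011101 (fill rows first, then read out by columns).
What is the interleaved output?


Matrix:
  101100
  011101
Read columns: 100111110001

100111110001


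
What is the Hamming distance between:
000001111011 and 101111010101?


XOR: 101110101110
Count of 1s: 8

8


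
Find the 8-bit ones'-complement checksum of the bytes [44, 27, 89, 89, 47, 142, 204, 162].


Sum = 804 mod 256 = 36
Complement = 219

219


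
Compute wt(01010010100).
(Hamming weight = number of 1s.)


Counting 1s in 01010010100

4


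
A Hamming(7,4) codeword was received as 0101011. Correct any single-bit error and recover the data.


Syndrome = 7: error at position 7

Data: 0010 (corrected bit 7)


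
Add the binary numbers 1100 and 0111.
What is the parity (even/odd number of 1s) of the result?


1100 = 12
0111 = 7
Sum = 19 = 10011
1s count = 3

odd parity (3 ones in 10011)


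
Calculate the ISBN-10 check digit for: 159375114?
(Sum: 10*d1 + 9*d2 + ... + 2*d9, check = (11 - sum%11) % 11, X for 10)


Weighted sum: 230
230 mod 11 = 10

Check digit: 1


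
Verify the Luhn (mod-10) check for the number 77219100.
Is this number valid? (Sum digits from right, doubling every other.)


Luhn sum = 27
27 mod 10 = 7

Invalid (Luhn sum mod 10 = 7)


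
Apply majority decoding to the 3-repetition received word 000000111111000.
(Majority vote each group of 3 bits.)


Groups: 000, 000, 111, 111, 000
Majority votes: 00110

00110


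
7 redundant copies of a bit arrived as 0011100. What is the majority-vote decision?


Ones: 3 out of 7
Threshold: 4

0 (3/7 voted 1)


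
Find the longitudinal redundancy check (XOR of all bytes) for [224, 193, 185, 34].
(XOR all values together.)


XOR chain: 224 ^ 193 ^ 185 ^ 34 = 186

186


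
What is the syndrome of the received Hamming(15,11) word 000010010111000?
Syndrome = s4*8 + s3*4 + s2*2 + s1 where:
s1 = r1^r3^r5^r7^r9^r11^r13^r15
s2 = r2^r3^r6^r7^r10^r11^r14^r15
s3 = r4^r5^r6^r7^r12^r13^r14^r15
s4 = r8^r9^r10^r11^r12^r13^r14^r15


s1=0, s2=0, s3=0, s4=0

Syndrome = 0 (no error)


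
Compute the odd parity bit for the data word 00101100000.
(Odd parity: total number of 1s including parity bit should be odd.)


Number of 1s in data: 3
Parity bit: 0

0


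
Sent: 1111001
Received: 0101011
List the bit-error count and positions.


XOR: 1010010

3 error(s) at position(s): 0, 2, 5


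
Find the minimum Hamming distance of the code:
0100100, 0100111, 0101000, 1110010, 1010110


Comparing all pairs, minimum distance: 2
Can detect 1 errors, correct 0 errors

2


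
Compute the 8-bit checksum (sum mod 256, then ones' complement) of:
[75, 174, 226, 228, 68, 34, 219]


Sum = 1024 mod 256 = 0
Complement = 255

255


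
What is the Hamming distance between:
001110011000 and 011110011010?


XOR: 010000000010
Count of 1s: 2

2


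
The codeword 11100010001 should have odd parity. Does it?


Number of 1s: 5

Yes, parity is correct (5 ones)


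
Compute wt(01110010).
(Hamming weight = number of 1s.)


Counting 1s in 01110010

4


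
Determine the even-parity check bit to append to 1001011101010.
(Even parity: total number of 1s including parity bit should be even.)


Number of 1s in data: 7
Parity bit: 1

1


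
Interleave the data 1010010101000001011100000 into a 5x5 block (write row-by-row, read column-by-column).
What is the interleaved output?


Matrix:
  10100
  10101
  00000
  10111
  00000
Read columns: 1101000000110100001001010

1101000000110100001001010


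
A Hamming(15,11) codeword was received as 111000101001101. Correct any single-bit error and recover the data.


Syndrome = 0: no error detected

Data: 10011001101 (no errors)


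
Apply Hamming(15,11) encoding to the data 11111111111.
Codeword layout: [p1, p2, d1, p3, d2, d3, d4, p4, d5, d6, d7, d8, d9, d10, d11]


Parity bits: p1=1, p2=1, p3=1, p4=1

111111111111111


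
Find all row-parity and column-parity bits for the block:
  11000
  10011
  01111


Row parities: 010
Column parities: 00100

Row P: 010, Col P: 00100, Corner: 1


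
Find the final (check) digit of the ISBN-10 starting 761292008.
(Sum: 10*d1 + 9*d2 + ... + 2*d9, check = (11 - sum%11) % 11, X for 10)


Weighted sum: 226
226 mod 11 = 6

Check digit: 5


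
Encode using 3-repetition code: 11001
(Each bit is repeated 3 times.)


Each bit -> 3 copies

111111000000111


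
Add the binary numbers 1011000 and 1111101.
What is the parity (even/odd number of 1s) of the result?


1011000 = 88
1111101 = 125
Sum = 213 = 11010101
1s count = 5

odd parity (5 ones in 11010101)


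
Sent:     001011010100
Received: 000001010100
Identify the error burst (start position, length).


XOR: 001010000000

Burst at position 2, length 3


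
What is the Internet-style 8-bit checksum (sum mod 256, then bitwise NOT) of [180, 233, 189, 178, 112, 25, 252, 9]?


Sum = 1178 mod 256 = 154
Complement = 101

101


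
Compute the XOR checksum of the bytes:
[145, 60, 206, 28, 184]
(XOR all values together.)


XOR chain: 145 ^ 60 ^ 206 ^ 28 ^ 184 = 199

199


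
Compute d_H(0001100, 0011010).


XOR: 0010110
Count of 1s: 3

3


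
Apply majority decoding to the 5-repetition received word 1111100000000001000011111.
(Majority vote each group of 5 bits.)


Groups: 11111, 00000, 00000, 10000, 11111
Majority votes: 10001

10001


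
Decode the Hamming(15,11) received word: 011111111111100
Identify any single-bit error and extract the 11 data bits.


Syndrome = 0: no error detected

Data: 11111111100 (no errors)


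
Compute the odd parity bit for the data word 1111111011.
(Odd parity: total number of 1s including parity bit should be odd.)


Number of 1s in data: 9
Parity bit: 0

0


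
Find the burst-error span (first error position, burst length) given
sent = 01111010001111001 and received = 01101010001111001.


XOR: 00010000000000000

Burst at position 3, length 1


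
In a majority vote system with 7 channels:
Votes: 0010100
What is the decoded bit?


Ones: 2 out of 7
Threshold: 4

0 (2/7 voted 1)


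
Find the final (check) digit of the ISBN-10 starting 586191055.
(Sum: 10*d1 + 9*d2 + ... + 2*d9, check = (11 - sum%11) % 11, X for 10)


Weighted sum: 261
261 mod 11 = 8

Check digit: 3


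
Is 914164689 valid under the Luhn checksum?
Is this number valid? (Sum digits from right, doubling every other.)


Luhn sum = 53
53 mod 10 = 3

Invalid (Luhn sum mod 10 = 3)


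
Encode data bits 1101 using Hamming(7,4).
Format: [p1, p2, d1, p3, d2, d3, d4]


Parity bits: p1=1, p2=0, p3=0

1010101


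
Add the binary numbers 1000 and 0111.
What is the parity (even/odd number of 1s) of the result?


1000 = 8
0111 = 7
Sum = 15 = 1111
1s count = 4

even parity (4 ones in 1111)


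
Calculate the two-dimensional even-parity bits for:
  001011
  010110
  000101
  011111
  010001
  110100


Row parities: 110101
Column parities: 100010

Row P: 110101, Col P: 100010, Corner: 0


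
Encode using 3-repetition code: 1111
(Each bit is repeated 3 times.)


Each bit -> 3 copies

111111111111


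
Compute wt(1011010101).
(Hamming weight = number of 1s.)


Counting 1s in 1011010101

6


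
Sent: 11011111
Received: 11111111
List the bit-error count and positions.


XOR: 00100000

1 error(s) at position(s): 2


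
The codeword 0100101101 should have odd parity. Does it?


Number of 1s: 5

Yes, parity is correct (5 ones)


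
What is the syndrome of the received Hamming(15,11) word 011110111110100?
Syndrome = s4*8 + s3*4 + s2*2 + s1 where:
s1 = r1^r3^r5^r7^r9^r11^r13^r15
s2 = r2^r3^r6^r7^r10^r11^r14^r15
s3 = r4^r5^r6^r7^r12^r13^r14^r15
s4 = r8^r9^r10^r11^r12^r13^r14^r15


s1=0, s2=1, s3=0, s4=1

Syndrome = 10 (error at position 10)


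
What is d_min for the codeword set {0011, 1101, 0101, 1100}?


Comparing all pairs, minimum distance: 1
Can detect 0 errors, correct 0 errors

1


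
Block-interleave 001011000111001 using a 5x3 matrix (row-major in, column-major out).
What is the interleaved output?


Matrix:
  001
  011
  000
  111
  001
Read columns: 000100101011011

000100101011011


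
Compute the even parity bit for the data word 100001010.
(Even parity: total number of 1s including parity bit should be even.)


Number of 1s in data: 3
Parity bit: 1

1


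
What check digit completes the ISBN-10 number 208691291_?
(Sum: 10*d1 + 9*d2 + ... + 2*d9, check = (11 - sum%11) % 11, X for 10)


Weighted sum: 222
222 mod 11 = 2

Check digit: 9


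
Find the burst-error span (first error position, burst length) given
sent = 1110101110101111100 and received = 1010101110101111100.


XOR: 0100000000000000000

Burst at position 1, length 1


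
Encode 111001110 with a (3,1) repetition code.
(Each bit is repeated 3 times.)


Each bit -> 3 copies

111111111000000111111111000


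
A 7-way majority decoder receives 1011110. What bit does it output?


Ones: 5 out of 7
Threshold: 4

1 (5/7 voted 1)


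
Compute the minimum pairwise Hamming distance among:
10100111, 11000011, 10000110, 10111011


Comparing all pairs, minimum distance: 2
Can detect 1 errors, correct 0 errors

2


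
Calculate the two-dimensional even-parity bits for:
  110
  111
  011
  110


Row parities: 0100
Column parities: 100

Row P: 0100, Col P: 100, Corner: 1


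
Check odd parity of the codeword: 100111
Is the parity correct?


Number of 1s: 4

No, parity error (4 ones)


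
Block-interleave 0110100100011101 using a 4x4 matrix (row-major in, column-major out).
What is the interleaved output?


Matrix:
  0110
  1001
  0001
  1101
Read columns: 0101100110000111

0101100110000111


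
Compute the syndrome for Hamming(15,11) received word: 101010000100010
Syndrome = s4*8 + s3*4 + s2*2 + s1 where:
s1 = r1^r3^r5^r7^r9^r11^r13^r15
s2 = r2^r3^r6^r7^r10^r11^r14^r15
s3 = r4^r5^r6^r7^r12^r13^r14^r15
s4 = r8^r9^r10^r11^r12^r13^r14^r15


s1=1, s2=1, s3=0, s4=0

Syndrome = 3 (error at position 3)


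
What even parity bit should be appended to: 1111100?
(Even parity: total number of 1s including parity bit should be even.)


Number of 1s in data: 5
Parity bit: 1

1


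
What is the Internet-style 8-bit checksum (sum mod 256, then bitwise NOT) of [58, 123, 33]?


Sum = 214 mod 256 = 214
Complement = 41

41


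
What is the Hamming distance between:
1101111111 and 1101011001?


XOR: 0000100110
Count of 1s: 3

3


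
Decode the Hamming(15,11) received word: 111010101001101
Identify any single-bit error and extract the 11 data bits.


Syndrome = 5: error at position 5

Data: 10011001101 (corrected bit 5)


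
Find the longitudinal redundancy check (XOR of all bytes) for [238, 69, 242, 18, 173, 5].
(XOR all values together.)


XOR chain: 238 ^ 69 ^ 242 ^ 18 ^ 173 ^ 5 = 227

227


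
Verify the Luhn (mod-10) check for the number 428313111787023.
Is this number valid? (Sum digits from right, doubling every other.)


Luhn sum = 58
58 mod 10 = 8

Invalid (Luhn sum mod 10 = 8)


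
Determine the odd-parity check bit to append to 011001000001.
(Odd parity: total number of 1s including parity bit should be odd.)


Number of 1s in data: 4
Parity bit: 1

1


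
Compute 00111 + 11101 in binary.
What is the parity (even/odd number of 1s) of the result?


00111 = 7
11101 = 29
Sum = 36 = 100100
1s count = 2

even parity (2 ones in 100100)


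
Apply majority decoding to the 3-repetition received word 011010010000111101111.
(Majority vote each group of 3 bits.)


Groups: 011, 010, 010, 000, 111, 101, 111
Majority votes: 1000111

1000111


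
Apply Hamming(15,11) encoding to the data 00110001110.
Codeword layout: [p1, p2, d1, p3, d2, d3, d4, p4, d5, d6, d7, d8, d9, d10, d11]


Parity bits: p1=0, p2=1, p3=1, p4=1

010101110001110


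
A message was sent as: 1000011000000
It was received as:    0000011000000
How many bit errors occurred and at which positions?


XOR: 1000000000000

1 error(s) at position(s): 0


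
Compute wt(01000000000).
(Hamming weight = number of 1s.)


Counting 1s in 01000000000

1


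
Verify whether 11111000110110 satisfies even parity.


Number of 1s: 9

No, parity error (9 ones)


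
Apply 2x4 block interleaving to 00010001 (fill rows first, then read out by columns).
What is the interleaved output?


Matrix:
  0001
  0001
Read columns: 00000011

00000011


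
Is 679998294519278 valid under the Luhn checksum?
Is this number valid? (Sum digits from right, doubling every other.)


Luhn sum = 86
86 mod 10 = 6

Invalid (Luhn sum mod 10 = 6)


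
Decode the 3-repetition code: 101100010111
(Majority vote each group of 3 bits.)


Groups: 101, 100, 010, 111
Majority votes: 1001

1001


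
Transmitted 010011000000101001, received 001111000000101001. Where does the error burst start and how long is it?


XOR: 011100000000000000

Burst at position 1, length 3


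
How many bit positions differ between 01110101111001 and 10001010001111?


XOR: 11111111110110
Count of 1s: 12

12


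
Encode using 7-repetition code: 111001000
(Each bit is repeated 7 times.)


Each bit -> 7 copies

111111111111111111111000000000000001111111000000000000000000000


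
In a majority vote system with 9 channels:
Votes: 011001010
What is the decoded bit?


Ones: 4 out of 9
Threshold: 5

0 (4/9 voted 1)


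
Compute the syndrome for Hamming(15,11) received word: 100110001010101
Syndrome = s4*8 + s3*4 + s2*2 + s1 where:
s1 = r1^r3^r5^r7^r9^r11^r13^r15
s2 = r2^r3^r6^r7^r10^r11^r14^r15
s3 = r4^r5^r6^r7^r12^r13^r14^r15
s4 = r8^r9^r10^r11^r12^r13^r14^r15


s1=0, s2=0, s3=0, s4=0

Syndrome = 0 (no error)


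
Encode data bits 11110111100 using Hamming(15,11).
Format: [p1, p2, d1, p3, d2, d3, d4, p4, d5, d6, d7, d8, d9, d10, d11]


Parity bits: p1=1, p2=1, p3=1, p4=0

111111100111100


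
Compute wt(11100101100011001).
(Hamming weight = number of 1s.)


Counting 1s in 11100101100011001

9


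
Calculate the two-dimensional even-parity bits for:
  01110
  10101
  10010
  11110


Row parities: 1100
Column parities: 10111

Row P: 1100, Col P: 10111, Corner: 0


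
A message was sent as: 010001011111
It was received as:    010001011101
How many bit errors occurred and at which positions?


XOR: 000000000010

1 error(s) at position(s): 10


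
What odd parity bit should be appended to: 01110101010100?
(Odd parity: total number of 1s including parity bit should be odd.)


Number of 1s in data: 7
Parity bit: 0

0


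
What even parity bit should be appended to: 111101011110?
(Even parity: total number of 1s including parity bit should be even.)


Number of 1s in data: 9
Parity bit: 1

1


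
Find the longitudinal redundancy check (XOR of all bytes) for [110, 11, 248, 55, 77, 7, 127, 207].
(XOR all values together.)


XOR chain: 110 ^ 11 ^ 248 ^ 55 ^ 77 ^ 7 ^ 127 ^ 207 = 80

80


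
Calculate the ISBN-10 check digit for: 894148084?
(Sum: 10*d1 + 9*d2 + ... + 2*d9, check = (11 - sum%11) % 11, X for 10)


Weighted sum: 296
296 mod 11 = 10

Check digit: 1


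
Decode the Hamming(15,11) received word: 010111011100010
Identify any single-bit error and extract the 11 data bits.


Syndrome = 0: no error detected

Data: 01101100010 (no errors)


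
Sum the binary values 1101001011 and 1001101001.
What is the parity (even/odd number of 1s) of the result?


1101001011 = 843
1001101001 = 617
Sum = 1460 = 10110110100
1s count = 6

even parity (6 ones in 10110110100)


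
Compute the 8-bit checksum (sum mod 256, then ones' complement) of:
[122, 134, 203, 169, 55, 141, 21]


Sum = 845 mod 256 = 77
Complement = 178

178


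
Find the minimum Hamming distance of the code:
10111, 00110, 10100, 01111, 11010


Comparing all pairs, minimum distance: 2
Can detect 1 errors, correct 0 errors

2


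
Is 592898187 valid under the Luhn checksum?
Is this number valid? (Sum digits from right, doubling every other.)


Luhn sum = 54
54 mod 10 = 4

Invalid (Luhn sum mod 10 = 4)


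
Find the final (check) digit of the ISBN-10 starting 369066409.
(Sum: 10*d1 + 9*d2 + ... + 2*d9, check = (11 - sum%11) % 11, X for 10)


Weighted sum: 256
256 mod 11 = 3

Check digit: 8


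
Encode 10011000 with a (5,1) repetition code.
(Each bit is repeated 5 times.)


Each bit -> 5 copies

1111100000000001111111111000000000000000


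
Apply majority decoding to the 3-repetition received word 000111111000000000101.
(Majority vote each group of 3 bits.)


Groups: 000, 111, 111, 000, 000, 000, 101
Majority votes: 0110001

0110001


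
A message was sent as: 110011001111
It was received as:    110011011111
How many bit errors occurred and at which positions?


XOR: 000000010000

1 error(s) at position(s): 7


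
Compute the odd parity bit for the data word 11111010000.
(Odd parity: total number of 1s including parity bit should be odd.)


Number of 1s in data: 6
Parity bit: 1

1


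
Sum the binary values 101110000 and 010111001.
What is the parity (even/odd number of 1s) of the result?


101110000 = 368
010111001 = 185
Sum = 553 = 1000101001
1s count = 4

even parity (4 ones in 1000101001)


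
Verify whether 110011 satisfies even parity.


Number of 1s: 4

Yes, parity is correct (4 ones)


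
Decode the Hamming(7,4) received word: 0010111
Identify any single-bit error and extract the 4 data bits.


Syndrome = 7: error at position 7

Data: 1110 (corrected bit 7)


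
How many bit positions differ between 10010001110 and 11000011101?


XOR: 01010010011
Count of 1s: 5

5


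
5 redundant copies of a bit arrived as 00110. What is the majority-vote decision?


Ones: 2 out of 5
Threshold: 3

0 (2/5 voted 1)


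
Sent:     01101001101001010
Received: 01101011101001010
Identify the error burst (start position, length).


XOR: 00000010000000000

Burst at position 6, length 1


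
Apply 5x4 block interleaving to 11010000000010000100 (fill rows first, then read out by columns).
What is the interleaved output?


Matrix:
  1101
  0000
  0000
  1000
  0100
Read columns: 10010100010000010000

10010100010000010000


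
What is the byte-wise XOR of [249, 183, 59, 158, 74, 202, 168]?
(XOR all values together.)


XOR chain: 249 ^ 183 ^ 59 ^ 158 ^ 74 ^ 202 ^ 168 = 195

195


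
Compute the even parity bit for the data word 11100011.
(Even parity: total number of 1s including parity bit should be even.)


Number of 1s in data: 5
Parity bit: 1

1


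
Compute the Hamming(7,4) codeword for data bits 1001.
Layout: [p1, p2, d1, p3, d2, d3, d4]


Parity bits: p1=0, p2=0, p3=1

0011001


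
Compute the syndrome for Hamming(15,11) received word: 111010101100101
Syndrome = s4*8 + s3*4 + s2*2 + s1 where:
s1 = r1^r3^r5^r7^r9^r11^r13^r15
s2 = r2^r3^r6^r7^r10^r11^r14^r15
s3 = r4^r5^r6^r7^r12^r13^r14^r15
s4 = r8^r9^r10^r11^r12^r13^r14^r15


s1=1, s2=1, s3=0, s4=0

Syndrome = 3 (error at position 3)


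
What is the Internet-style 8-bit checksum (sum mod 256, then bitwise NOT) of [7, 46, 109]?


Sum = 162 mod 256 = 162
Complement = 93

93


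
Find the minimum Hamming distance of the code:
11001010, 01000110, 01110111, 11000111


Comparing all pairs, minimum distance: 2
Can detect 1 errors, correct 0 errors

2


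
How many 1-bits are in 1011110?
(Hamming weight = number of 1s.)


Counting 1s in 1011110

5


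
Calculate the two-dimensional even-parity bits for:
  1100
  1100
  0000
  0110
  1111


Row parities: 00000
Column parities: 1001

Row P: 00000, Col P: 1001, Corner: 0


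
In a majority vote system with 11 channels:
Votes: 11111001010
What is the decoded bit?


Ones: 7 out of 11
Threshold: 6

1 (7/11 voted 1)


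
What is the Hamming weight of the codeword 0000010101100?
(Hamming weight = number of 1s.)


Counting 1s in 0000010101100

4


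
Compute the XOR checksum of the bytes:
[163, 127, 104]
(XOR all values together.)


XOR chain: 163 ^ 127 ^ 104 = 180

180


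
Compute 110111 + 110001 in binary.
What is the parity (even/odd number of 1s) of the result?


110111 = 55
110001 = 49
Sum = 104 = 1101000
1s count = 3

odd parity (3 ones in 1101000)


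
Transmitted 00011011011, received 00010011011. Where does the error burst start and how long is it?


XOR: 00001000000

Burst at position 4, length 1


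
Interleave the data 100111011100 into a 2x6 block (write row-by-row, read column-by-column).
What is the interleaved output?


Matrix:
  100111
  011100
Read columns: 100101111010

100101111010


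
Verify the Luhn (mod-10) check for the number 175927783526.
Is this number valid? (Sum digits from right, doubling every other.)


Luhn sum = 64
64 mod 10 = 4

Invalid (Luhn sum mod 10 = 4)


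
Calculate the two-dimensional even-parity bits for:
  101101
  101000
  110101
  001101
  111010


Row parities: 00010
Column parities: 000111

Row P: 00010, Col P: 000111, Corner: 1


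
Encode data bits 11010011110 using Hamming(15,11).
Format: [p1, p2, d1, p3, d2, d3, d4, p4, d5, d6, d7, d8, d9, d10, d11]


Parity bits: p1=1, p2=0, p3=1, p4=0

101110100011110


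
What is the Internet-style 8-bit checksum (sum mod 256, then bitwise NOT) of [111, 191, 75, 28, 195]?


Sum = 600 mod 256 = 88
Complement = 167

167


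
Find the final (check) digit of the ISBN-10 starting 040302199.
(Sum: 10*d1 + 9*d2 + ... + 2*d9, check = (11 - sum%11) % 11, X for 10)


Weighted sum: 116
116 mod 11 = 6

Check digit: 5


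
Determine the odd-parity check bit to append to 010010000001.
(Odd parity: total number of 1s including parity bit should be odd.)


Number of 1s in data: 3
Parity bit: 0

0


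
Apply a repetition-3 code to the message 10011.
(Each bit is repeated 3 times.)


Each bit -> 3 copies

111000000111111


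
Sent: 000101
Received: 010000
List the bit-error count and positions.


XOR: 010101

3 error(s) at position(s): 1, 3, 5


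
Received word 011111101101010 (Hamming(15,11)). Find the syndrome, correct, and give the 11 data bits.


Syndrome = 0: no error detected

Data: 11111101010 (no errors)


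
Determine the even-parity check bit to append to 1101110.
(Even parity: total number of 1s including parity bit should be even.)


Number of 1s in data: 5
Parity bit: 1

1
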